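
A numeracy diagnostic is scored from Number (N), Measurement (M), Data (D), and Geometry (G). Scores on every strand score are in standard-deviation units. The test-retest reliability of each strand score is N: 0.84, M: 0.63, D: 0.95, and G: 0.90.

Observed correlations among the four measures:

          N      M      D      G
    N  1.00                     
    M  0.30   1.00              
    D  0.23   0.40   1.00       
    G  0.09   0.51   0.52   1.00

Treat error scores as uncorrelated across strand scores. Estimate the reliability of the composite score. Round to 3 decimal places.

Var(N+M+D+G) = 4 + 2·[0.30 + 0.23 + 0.09 + 0.40 + 0.51 + 0.52] = 4 + 4.1 = 8.1.
Under uncorrelated errors the observed covariances equal the true-score covariances, so only the own-variance terms attenuate.
True-score variance = [0.84 + 0.63 + 0.95 + 0.90] + 4.1 = 3.32 + 4.1 = 7.42.
Reliability = 7.42 / 8.1 = 0.916.

0.916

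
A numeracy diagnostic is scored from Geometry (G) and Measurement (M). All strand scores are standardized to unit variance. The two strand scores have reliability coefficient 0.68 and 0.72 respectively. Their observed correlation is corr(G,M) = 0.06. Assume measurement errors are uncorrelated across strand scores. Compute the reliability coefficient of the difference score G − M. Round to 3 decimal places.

0.681

Var(G−M) = 1 + 1 − 2·0.06 = 2 − 0.12 = 1.88.
Because errors are independent across components, Cov(Tᵢ,Tⱼ) = Cov(Xᵢ,Xⱼ); the off-diagonal part of the true-score variance is the same as above.
True-score variance = [0.68 + 0.72] − 0.12 = 1.4 − 0.12 = 1.28.
Reliability = 1.28 / 1.88 = 0.681.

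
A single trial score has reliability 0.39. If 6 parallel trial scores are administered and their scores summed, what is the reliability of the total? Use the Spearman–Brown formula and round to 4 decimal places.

0.7932

ρ_k = kρ / (1 + (k−1)ρ) = 6·0.39 / (1 + 5·0.39) = 2.340 / 2.950 = 0.7932.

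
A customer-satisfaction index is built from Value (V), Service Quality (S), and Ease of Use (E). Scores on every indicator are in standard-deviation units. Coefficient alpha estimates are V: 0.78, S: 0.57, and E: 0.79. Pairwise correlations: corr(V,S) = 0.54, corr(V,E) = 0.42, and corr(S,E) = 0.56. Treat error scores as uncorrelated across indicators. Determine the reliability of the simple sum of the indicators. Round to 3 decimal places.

0.858

Var(V+S+E) = 3 + 2·[0.54 + 0.42 + 0.56] = 3 + 3.04 = 6.04.
With uncorrelated errors the cross-covariances are all true-score covariance, so they carry over unchanged; only the diagonal terms shrink to ρᵢσᵢ².
True-score variance = [0.78 + 0.57 + 0.79] + 3.04 = 2.14 + 3.04 = 5.18.
Reliability = 5.18 / 6.04 = 0.858.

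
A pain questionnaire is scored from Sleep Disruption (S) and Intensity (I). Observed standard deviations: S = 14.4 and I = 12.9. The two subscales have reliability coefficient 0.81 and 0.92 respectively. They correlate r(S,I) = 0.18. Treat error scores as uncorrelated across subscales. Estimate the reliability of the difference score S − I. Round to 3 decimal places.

Var(S−I) = 14.4² + 12.9² − 2·14.4·12.9·0.18 = 373.77 − 66.8736 = 306.896.
Under uncorrelated errors the observed covariances equal the true-score covariances, so only the own-variance terms attenuate.
True-score variance = [14.4²·0.81 + 12.9²·0.92] − 66.8736 = 321.059 − 66.8736 = 254.185.
Reliability = 254.185 / 306.896 = 0.828.

0.828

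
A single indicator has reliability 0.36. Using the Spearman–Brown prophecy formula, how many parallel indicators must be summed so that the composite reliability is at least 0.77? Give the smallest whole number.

k ≥ ρ*(1−ρ₁)/(ρ₁(1−ρ*)) = 0.77·0.64 / (0.36·0.23) = 5.952.
Smallest integer k = 6.

6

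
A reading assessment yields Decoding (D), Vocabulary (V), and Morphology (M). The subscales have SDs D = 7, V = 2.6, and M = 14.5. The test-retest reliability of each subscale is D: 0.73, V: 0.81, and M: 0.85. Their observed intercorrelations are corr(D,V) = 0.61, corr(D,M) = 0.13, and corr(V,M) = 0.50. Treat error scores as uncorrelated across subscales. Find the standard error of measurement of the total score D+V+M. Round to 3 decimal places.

Var(total) = 266.01 + 86.294 = 352.304.
True-score variance = 219.958 + 86.294 = 306.252, so reliability = 0.8693.
Error variance = 352.304 − 306.252 = 46.0519; SEM = √46.0519 = 6.786.

6.786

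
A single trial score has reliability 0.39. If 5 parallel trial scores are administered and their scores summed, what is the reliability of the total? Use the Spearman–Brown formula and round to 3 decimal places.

ρ_k = kρ / (1 + (k−1)ρ) = 5·0.39 / (1 + 4·0.39) = 1.950 / 2.560 = 0.762.

0.762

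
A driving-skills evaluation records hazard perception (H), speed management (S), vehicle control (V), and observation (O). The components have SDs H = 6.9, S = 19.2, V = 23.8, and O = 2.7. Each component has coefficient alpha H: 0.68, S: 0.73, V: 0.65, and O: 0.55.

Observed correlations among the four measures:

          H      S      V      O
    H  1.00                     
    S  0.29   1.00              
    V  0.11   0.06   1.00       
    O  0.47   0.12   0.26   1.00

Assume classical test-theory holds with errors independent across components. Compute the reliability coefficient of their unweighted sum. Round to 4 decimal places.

Var(H+S+V+O) = 6.9² + 19.2² + 23.8² + 2.7² + 2·[6.9·19.2·0.29 + 6.9·23.8·0.11 + 6.9·2.7·0.47 + 19.2·23.8·0.06 + 19.2·2.7·0.12 + 23.8·2.7·0.26] = 989.98 + 231.171 = 1221.15.
Because errors are independent across components, Cov(Tᵢ,Tⱼ) = Cov(Xᵢ,Xⱼ); the off-diagonal part of the true-score variance is the same as above.
True-score variance = [6.9²·0.68 + 19.2²·0.73 + 23.8²·0.65 + 2.7²·0.55] + 231.171 = 673.678 + 231.171 = 904.849.
Reliability = 904.849 / 1221.15 = 0.7410.

0.7410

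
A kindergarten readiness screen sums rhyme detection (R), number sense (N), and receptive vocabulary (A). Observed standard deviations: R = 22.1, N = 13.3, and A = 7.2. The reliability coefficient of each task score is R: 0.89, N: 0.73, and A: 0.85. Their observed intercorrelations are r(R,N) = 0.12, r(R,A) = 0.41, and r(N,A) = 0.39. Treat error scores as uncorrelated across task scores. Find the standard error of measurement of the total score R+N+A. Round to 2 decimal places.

Var(total) = 717.14 + 275.714 = 992.854.
True-score variance = 607.879 + 275.714 = 883.593, so reliability = 0.8900.
Error variance = 992.854 − 883.593 = 109.261; SEM = √109.261 = 10.45.

10.45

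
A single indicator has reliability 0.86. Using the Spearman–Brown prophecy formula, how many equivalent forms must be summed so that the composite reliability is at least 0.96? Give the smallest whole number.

k ≥ ρ*(1−ρ₁)/(ρ₁(1−ρ*)) = 0.96·0.14 / (0.86·0.04) = 3.907.
Smallest integer k = 4.

4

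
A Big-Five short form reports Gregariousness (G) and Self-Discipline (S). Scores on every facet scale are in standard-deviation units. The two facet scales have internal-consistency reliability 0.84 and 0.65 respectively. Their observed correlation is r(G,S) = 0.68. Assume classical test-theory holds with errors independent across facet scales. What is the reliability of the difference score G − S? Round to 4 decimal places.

0.2031

Var(G−S) = 1 + 1 − 2·0.68 = 2 − 1.36 = 0.64.
With uncorrelated errors the cross-covariances are all true-score covariance, so they carry over unchanged; only the diagonal terms shrink to ρᵢσᵢ².
True-score variance = [0.84 + 0.65] − 1.36 = 1.49 − 1.36 = 0.13.
Reliability = 0.13 / 0.64 = 0.2031.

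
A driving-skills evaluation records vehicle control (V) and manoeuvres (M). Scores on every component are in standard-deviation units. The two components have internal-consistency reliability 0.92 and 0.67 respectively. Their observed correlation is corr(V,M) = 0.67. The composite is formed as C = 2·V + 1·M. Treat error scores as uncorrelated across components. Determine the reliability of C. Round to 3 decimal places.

Var(C) = 2² + 1 + 2·[2·0.67] = 5 + 2.68 = 7.68.
Because errors are independent across components, Cov(Tᵢ,Tⱼ) = Cov(Xᵢ,Xⱼ); the off-diagonal part of the true-score variance is the same as above.
True-score variance = [2²·0.92 + 0.67] + 2.68 = 4.35 + 2.68 = 7.03.
Reliability = 7.03 / 7.68 = 0.915.

0.915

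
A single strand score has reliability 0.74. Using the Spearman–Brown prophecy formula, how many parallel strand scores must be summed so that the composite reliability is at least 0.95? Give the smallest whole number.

k ≥ ρ*(1−ρ₁)/(ρ₁(1−ρ*)) = 0.95·0.26 / (0.74·0.05) = 6.676.
Smallest integer k = 7.

7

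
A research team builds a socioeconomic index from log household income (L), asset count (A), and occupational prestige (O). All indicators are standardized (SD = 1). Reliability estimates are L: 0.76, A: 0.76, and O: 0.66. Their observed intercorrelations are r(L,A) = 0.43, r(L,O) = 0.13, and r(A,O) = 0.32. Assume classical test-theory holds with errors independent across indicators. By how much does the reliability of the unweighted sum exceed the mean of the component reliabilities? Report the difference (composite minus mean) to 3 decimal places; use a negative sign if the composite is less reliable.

0.101

Var(sum) = 3 + 1.76 = 4.76; true-score variance = 2.18 + 1.76 = 3.94; composite reliability = 0.8277.
Mean component reliability = 0.7267.
Difference = 0.8277 − 0.7267 = 0.101.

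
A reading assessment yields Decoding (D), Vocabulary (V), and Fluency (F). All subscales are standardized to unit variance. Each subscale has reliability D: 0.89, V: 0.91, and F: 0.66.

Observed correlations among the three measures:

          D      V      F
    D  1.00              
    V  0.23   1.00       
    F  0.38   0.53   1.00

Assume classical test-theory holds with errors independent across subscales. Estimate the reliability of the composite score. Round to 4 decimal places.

Var(D+V+F) = 3 + 2·[0.23 + 0.38 + 0.53] = 3 + 2.28 = 5.28.
With uncorrelated errors the cross-covariances are all true-score covariance, so they carry over unchanged; only the diagonal terms shrink to ρᵢσᵢ².
True-score variance = [0.89 + 0.91 + 0.66] + 2.28 = 2.46 + 2.28 = 4.74.
Reliability = 4.74 / 5.28 = 0.8977.

0.8977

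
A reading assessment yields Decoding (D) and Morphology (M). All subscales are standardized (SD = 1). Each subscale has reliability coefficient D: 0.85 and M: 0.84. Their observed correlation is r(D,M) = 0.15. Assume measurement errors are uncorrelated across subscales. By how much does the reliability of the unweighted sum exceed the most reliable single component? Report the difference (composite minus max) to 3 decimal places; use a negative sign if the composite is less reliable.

0.015

Var(sum) = 2 + 0.3 = 2.3; true-score variance = 1.69 + 0.3 = 1.99; composite reliability = 0.8652.
Max component reliability = 0.8500.
Difference = 0.8652 − 0.8500 = 0.015.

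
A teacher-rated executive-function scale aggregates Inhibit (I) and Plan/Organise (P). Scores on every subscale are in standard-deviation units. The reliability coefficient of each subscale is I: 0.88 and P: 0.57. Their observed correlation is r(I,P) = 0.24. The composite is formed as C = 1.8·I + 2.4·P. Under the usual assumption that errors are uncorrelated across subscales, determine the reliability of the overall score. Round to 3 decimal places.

Var(C) = 1.8² + 2.4² + 2·[4.32·0.24] = 9 + 2.0736 = 11.0736.
With uncorrelated errors the cross-covariances are all true-score covariance, so they carry over unchanged; only the diagonal terms shrink to ρᵢσᵢ².
True-score variance = [1.8²·0.88 + 2.4²·0.57] + 2.0736 = 6.1344 + 2.0736 = 8.208.
Reliability = 8.208 / 11.0736 = 0.741.

0.741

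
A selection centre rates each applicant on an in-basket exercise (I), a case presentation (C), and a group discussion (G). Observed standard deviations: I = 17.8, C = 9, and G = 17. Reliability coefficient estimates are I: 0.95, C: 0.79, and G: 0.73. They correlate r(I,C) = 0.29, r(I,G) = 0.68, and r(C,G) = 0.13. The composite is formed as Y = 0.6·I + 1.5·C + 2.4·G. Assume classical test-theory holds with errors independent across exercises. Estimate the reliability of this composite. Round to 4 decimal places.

0.8225

Var(Y) = 0.6²·17.8² + 1.5²·9² + 2.4²·17² + 2·[0.9·17.8·9·0.29 + 1.44·17.8·17·0.68 + 3.6·9·17·0.13] = 1960.95 + 819.444 = 2780.4.
Under uncorrelated errors the observed covariances equal the true-score covariances, so only the own-variance terms attenuate.
True-score variance = [0.6²·17.8²·0.95 + 1.5²·9²·0.79 + 2.4²·17²·0.73] + 819.444 = 1467.52 + 819.444 = 2286.97.
Reliability = 2286.97 / 2780.4 = 0.8225.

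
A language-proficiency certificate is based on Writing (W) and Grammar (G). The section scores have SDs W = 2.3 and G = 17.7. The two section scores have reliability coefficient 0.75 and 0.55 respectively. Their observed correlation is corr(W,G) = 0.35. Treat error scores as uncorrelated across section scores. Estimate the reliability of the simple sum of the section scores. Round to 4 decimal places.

Var(W+G) = 2.3² + 17.7² + 2·[2.3·17.7·0.35] = 318.58 + 28.497 = 347.077.
Under uncorrelated errors the observed covariances equal the true-score covariances, so only the own-variance terms attenuate.
True-score variance = [2.3²·0.75 + 17.7²·0.55] + 28.497 = 176.277 + 28.497 = 204.774.
Reliability = 204.774 / 347.077 = 0.5900.

0.5900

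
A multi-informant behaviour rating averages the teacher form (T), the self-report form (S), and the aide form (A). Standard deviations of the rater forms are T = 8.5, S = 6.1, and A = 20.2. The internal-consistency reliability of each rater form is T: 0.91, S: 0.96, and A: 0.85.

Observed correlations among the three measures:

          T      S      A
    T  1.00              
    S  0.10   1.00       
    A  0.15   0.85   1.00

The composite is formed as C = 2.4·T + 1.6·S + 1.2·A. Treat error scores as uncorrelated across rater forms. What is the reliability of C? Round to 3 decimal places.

0.923

Var(C) = 2.4²·8.5² + 1.6²·6.1² + 1.2²·20.2² + 2·[3.84·8.5·6.1·0.10 + 2.88·8.5·20.2·0.15 + 1.92·6.1·20.2·0.85] = 1099 + 590.36 = 1689.35.
Because errors are independent across components, Cov(Tᵢ,Tⱼ) = Cov(Xᵢ,Xⱼ); the off-diagonal part of the true-score variance is the same as above.
True-score variance = [2.4²·8.5²·0.91 + 1.6²·6.1²·0.96 + 1.2²·20.2²·0.85] + 590.36 = 969.594 + 590.36 = 1559.95.
Reliability = 1559.95 / 1689.35 = 0.923.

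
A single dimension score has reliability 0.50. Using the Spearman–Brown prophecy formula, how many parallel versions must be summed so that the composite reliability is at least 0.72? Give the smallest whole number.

k ≥ ρ*(1−ρ₁)/(ρ₁(1−ρ*)) = 0.72·0.50 / (0.50·0.28) = 2.571.
Smallest integer k = 3.

3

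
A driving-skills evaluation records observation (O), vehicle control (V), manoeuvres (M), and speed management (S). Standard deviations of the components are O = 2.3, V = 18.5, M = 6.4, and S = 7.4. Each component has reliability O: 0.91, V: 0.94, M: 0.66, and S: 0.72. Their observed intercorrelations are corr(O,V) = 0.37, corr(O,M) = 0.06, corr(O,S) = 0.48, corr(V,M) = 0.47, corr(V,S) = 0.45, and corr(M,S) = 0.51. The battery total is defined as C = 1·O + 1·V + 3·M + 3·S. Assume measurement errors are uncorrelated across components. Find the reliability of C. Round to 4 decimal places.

0.8831

Var(C) = 2.3² + 18.5² + 3²·6.4² + 3²·7.4² + 2·[2.3·18.5·0.37 + 3·2.3·6.4·0.06 + 3·2.3·7.4·0.48 + 3·18.5·6.4·0.47 + 3·18.5·7.4·0.45 + 9·6.4·7.4·0.51] = 1209.02 + 1224.09 = 2433.11.
With uncorrelated errors the cross-covariances are all true-score covariance, so they carry over unchanged; only the diagonal terms shrink to ρᵢσᵢ².
True-score variance = [2.3²·0.91 + 18.5²·0.94 + 3²·6.4²·0.66 + 3²·7.4²·0.72] + 1224.09 = 924.676 + 1224.09 = 2148.76.
Reliability = 2148.76 / 2433.11 = 0.8831.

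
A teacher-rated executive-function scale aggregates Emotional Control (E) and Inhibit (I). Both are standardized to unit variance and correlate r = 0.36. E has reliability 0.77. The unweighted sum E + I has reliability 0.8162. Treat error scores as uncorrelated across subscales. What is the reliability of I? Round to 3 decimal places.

0.730

Var(E+I) = 2 + 2·0.36 = 2.720.
True-score variance = ρ_E + ρ_I + 2·0.36, so 0.8162 = (0.77 + ρ_I + 0.72) / 2.720.
ρ_I = 0.8162·2.720 − 0.77 − 0.72 = 0.730.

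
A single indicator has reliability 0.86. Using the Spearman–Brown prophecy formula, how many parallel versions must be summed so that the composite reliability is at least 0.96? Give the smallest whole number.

k ≥ ρ*(1−ρ₁)/(ρ₁(1−ρ*)) = 0.96·0.14 / (0.86·0.04) = 3.907.
Smallest integer k = 4.

4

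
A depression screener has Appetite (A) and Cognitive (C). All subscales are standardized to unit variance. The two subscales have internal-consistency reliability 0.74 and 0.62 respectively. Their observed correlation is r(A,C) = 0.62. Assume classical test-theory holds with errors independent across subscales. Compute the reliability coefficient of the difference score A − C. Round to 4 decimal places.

0.1579

Var(A−C) = 1 + 1 − 2·0.62 = 2 − 1.24 = 0.76.
Because errors are independent across components, Cov(Tᵢ,Tⱼ) = Cov(Xᵢ,Xⱼ); the off-diagonal part of the true-score variance is the same as above.
True-score variance = [0.74 + 0.62] − 1.24 = 1.36 − 1.24 = 0.12.
Reliability = 0.12 / 0.76 = 0.1579.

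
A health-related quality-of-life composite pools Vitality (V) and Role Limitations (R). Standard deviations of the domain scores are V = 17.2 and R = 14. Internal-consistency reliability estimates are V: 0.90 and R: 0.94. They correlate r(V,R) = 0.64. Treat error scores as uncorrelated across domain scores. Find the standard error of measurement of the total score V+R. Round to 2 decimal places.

Var(total) = 491.84 + 308.224 = 800.064.
True-score variance = 450.496 + 308.224 = 758.72, so reliability = 0.9483.
Error variance = 800.064 − 758.72 = 41.344; SEM = √41.344 = 6.43.

6.43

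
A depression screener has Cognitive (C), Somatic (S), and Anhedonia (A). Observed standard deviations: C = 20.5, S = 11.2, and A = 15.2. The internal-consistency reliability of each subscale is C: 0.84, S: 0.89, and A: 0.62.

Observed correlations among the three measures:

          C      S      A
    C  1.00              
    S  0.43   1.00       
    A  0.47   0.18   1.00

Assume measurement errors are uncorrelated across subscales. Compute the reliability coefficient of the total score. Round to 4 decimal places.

0.8729

Var(C+S+A) = 20.5² + 11.2² + 15.2² + 2·[20.5·11.2·0.43 + 20.5·15.2·0.47 + 11.2·15.2·0.18] = 776.73 + 551.646 = 1328.38.
Because errors are independent across components, Cov(Tᵢ,Tⱼ) = Cov(Xᵢ,Xⱼ); the off-diagonal part of the true-score variance is the same as above.
True-score variance = [20.5²·0.84 + 11.2²·0.89 + 15.2²·0.62] + 551.646 = 607.896 + 551.646 = 1159.54.
Reliability = 1159.54 / 1328.38 = 0.8729.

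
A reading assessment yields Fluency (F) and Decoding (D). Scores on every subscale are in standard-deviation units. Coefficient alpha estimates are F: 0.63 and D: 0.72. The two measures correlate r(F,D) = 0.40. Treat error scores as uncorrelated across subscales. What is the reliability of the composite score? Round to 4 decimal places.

Var(F+D) = 2 + 2·[0.40] = 2 + 0.8 = 2.8.
Because errors are independent across components, Cov(Tᵢ,Tⱼ) = Cov(Xᵢ,Xⱼ); the off-diagonal part of the true-score variance is the same as above.
True-score variance = [0.63 + 0.72] + 0.8 = 1.35 + 0.8 = 2.15.
Reliability = 2.15 / 2.8 = 0.7679.

0.7679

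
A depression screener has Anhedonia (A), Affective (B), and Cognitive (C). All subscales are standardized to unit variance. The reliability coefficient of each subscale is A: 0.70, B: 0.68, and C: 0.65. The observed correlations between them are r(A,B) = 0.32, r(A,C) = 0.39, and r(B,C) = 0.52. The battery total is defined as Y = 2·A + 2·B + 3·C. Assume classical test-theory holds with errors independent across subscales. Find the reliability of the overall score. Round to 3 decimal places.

0.815

Var(Y) = 2² + 2² + 3² + 2·[4·0.32 + 6·0.39 + 6·0.52] = 17 + 13.48 = 30.48.
Under uncorrelated errors the observed covariances equal the true-score covariances, so only the own-variance terms attenuate.
True-score variance = [2²·0.70 + 2²·0.68 + 3²·0.65] + 13.48 = 11.37 + 13.48 = 24.85.
Reliability = 24.85 / 30.48 = 0.815.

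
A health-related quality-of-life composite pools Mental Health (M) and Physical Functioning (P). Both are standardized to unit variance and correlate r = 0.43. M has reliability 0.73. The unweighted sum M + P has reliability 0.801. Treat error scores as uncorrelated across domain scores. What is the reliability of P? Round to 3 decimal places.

Var(M+P) = 2 + 2·0.43 = 2.860.
True-score variance = ρ_M + ρ_P + 2·0.43, so 0.801 = (0.73 + ρ_P + 0.86) / 2.860.
ρ_P = 0.801·2.860 − 0.73 − 0.86 = 0.701.

0.701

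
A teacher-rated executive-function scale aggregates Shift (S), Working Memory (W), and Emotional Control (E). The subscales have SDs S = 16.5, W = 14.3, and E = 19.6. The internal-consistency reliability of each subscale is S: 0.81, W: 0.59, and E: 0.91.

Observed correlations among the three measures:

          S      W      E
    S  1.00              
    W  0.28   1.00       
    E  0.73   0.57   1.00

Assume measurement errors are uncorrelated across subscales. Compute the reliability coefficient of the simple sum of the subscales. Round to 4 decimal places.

0.9047

Var(S+W+E) = 16.5² + 14.3² + 19.6² + 2·[16.5·14.3·0.28 + 16.5·19.6·0.73 + 14.3·19.6·0.57] = 860.9 + 923.815 = 1784.72.
With uncorrelated errors the cross-covariances are all true-score covariance, so they carry over unchanged; only the diagonal terms shrink to ρᵢσᵢ².
True-score variance = [16.5²·0.81 + 14.3²·0.59 + 19.6²·0.91] + 923.815 = 690.757 + 923.815 = 1614.57.
Reliability = 1614.57 / 1784.72 = 0.9047.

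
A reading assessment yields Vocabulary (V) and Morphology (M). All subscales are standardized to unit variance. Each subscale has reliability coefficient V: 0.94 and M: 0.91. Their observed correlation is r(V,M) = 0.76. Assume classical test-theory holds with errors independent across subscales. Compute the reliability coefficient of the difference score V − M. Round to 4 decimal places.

0.6875

Var(V−M) = 1 + 1 − 2·0.76 = 2 − 1.52 = 0.48.
With uncorrelated errors the cross-covariances are all true-score covariance, so they carry over unchanged; only the diagonal terms shrink to ρᵢσᵢ².
True-score variance = [0.94 + 0.91] − 1.52 = 1.85 − 1.52 = 0.33.
Reliability = 0.33 / 0.48 = 0.6875.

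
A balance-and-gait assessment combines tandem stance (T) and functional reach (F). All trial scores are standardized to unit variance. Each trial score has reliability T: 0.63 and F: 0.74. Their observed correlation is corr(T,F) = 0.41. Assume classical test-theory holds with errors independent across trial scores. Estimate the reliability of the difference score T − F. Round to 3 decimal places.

Var(T−F) = 1 + 1 − 2·0.41 = 2 − 0.82 = 1.18.
Under uncorrelated errors the observed covariances equal the true-score covariances, so only the own-variance terms attenuate.
True-score variance = [0.63 + 0.74] − 0.82 = 1.37 − 0.82 = 0.55.
Reliability = 0.55 / 1.18 = 0.466.

0.466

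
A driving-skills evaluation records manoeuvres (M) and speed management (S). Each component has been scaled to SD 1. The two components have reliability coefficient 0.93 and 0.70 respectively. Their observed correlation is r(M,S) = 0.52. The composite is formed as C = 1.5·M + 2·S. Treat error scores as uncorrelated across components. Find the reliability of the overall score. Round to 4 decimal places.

0.8551

Var(C) = 1.5² + 2² + 2·[3·0.52] = 6.25 + 3.12 = 9.37.
With uncorrelated errors the cross-covariances are all true-score covariance, so they carry over unchanged; only the diagonal terms shrink to ρᵢσᵢ².
True-score variance = [1.5²·0.93 + 2²·0.70] + 3.12 = 4.8925 + 3.12 = 8.0125.
Reliability = 8.0125 / 9.37 = 0.8551.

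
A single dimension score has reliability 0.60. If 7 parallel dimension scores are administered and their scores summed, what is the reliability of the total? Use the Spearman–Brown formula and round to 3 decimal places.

0.913

ρ_k = kρ / (1 + (k−1)ρ) = 7·0.60 / (1 + 6·0.60) = 4.200 / 4.600 = 0.913.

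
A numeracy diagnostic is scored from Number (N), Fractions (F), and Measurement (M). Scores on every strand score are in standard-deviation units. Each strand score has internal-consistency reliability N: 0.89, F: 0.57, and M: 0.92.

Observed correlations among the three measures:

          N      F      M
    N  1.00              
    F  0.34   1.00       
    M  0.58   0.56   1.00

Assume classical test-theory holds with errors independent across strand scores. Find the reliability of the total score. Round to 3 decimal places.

Var(N+F+M) = 3 + 2·[0.34 + 0.58 + 0.56] = 3 + 2.96 = 5.96.
Under uncorrelated errors the observed covariances equal the true-score covariances, so only the own-variance terms attenuate.
True-score variance = [0.89 + 0.57 + 0.92] + 2.96 = 2.38 + 2.96 = 5.34.
Reliability = 5.34 / 5.96 = 0.896.

0.896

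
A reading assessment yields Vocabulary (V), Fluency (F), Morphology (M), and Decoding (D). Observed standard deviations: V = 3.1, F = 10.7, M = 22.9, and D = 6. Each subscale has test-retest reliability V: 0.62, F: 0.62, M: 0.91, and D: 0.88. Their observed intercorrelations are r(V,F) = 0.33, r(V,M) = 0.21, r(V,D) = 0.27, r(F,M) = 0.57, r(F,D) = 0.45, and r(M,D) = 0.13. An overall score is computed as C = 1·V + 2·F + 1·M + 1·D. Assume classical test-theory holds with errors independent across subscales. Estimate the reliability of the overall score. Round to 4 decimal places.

Var(C) = 3.1² + 2²·10.7² + 22.9² + 6² + 2·[2·3.1·10.7·0.33 + 3.1·22.9·0.21 + 3.1·6·0.27 + 2·10.7·22.9·0.57 + 2·10.7·6·0.45 + 22.9·6·0.13] = 1027.98 + 793.597 = 1821.58.
Under uncorrelated errors the observed covariances equal the true-score covariances, so only the own-variance terms attenuate.
True-score variance = [3.1²·0.62 + 2²·10.7²·0.62 + 22.9²·0.91 + 6²·0.88] + 793.597 = 798.786 + 793.597 = 1592.38.
Reliability = 1592.38 / 1821.58 = 0.8742.

0.8742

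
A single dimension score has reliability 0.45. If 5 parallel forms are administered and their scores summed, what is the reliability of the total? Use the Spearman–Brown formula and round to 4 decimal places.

0.8036

ρ_k = kρ / (1 + (k−1)ρ) = 5·0.45 / (1 + 4·0.45) = 2.250 / 2.800 = 0.8036.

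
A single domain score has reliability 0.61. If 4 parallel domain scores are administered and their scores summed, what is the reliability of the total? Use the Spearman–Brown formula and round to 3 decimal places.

0.862

ρ_k = kρ / (1 + (k−1)ρ) = 4·0.61 / (1 + 3·0.61) = 2.440 / 2.830 = 0.862.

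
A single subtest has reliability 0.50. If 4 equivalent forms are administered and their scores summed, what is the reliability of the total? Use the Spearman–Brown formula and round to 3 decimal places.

0.800

ρ_k = kρ / (1 + (k−1)ρ) = 4·0.50 / (1 + 3·0.50) = 2.000 / 2.500 = 0.800.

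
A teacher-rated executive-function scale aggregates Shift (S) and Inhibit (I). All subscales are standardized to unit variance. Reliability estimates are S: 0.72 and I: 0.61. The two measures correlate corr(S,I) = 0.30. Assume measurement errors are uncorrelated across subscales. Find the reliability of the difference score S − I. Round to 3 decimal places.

0.521

Var(S−I) = 1 + 1 − 2·0.30 = 2 − 0.6 = 1.4.
Under uncorrelated errors the observed covariances equal the true-score covariances, so only the own-variance terms attenuate.
True-score variance = [0.72 + 0.61] − 0.6 = 1.33 − 0.6 = 0.73.
Reliability = 0.73 / 1.4 = 0.521.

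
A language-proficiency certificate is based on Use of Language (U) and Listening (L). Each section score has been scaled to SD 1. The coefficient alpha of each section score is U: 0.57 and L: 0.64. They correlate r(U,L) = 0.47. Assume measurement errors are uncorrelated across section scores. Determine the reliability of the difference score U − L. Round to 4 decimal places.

0.2547

Var(U−L) = 1 + 1 − 2·0.47 = 2 − 0.94 = 1.06.
Under uncorrelated errors the observed covariances equal the true-score covariances, so only the own-variance terms attenuate.
True-score variance = [0.57 + 0.64] − 0.94 = 1.21 − 0.94 = 0.27.
Reliability = 0.27 / 1.06 = 0.2547.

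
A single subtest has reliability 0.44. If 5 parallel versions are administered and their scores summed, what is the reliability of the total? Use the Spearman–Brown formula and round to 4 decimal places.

ρ_k = kρ / (1 + (k−1)ρ) = 5·0.44 / (1 + 4·0.44) = 2.200 / 2.760 = 0.7971.

0.7971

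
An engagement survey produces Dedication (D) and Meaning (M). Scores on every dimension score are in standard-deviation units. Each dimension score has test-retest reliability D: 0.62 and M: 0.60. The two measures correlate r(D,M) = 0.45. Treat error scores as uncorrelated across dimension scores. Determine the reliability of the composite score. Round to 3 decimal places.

Var(D+M) = 2 + 2·[0.45] = 2 + 0.9 = 2.9.
Under uncorrelated errors the observed covariances equal the true-score covariances, so only the own-variance terms attenuate.
True-score variance = [0.62 + 0.60] + 0.9 = 1.22 + 0.9 = 2.12.
Reliability = 2.12 / 2.9 = 0.731.

0.731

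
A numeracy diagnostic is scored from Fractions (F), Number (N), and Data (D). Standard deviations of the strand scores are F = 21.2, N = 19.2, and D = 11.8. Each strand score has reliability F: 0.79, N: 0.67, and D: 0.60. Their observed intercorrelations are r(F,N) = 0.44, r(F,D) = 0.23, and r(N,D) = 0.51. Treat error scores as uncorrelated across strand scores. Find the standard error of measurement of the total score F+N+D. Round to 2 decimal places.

16.48

Var(total) = 957.32 + 704.36 = 1661.68.
True-score variance = 685.59 + 704.36 = 1389.95, so reliability = 0.8365.
Error variance = 1661.68 − 1389.95 = 271.73; SEM = √271.73 = 16.48.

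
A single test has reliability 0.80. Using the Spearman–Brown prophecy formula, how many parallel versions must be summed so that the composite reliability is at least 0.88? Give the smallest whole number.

2

k ≥ ρ*(1−ρ₁)/(ρ₁(1−ρ*)) = 0.88·0.20 / (0.80·0.12) = 1.833.
Smallest integer k = 2.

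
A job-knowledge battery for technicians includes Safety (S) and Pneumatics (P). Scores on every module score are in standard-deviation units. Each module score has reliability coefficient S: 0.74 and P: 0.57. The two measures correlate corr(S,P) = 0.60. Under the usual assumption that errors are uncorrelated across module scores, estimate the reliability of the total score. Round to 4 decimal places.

0.7844

Var(S+P) = 2 + 2·[0.60] = 2 + 1.2 = 3.2.
With uncorrelated errors the cross-covariances are all true-score covariance, so they carry over unchanged; only the diagonal terms shrink to ρᵢσᵢ².
True-score variance = [0.74 + 0.57] + 1.2 = 1.31 + 1.2 = 2.51.
Reliability = 2.51 / 3.2 = 0.7844.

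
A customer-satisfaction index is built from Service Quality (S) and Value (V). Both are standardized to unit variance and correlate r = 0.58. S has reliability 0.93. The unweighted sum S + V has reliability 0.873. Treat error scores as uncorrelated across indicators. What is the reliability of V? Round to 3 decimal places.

Var(S+V) = 2 + 2·0.58 = 3.160.
True-score variance = ρ_S + ρ_V + 2·0.58, so 0.873 = (0.93 + ρ_V + 1.16) / 3.160.
ρ_V = 0.873·3.160 − 0.93 − 1.16 = 0.669.

0.669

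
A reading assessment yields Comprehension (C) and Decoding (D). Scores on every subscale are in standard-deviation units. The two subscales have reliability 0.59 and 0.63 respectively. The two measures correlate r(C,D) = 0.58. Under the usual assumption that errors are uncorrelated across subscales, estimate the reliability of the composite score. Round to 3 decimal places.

Var(C+D) = 2 + 2·[0.58] = 2 + 1.16 = 3.16.
Under uncorrelated errors the observed covariances equal the true-score covariances, so only the own-variance terms attenuate.
True-score variance = [0.59 + 0.63] + 1.16 = 1.22 + 1.16 = 2.38.
Reliability = 2.38 / 3.16 = 0.753.

0.753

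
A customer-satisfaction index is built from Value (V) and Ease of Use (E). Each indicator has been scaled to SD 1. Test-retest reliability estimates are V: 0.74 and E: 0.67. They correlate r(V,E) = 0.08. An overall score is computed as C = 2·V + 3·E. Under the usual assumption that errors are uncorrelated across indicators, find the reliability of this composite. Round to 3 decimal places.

0.713

Var(C) = 2² + 3² + 2·[6·0.08] = 13 + 0.96 = 13.96.
Under uncorrelated errors the observed covariances equal the true-score covariances, so only the own-variance terms attenuate.
True-score variance = [2²·0.74 + 3²·0.67] + 0.96 = 8.99 + 0.96 = 9.95.
Reliability = 9.95 / 13.96 = 0.713.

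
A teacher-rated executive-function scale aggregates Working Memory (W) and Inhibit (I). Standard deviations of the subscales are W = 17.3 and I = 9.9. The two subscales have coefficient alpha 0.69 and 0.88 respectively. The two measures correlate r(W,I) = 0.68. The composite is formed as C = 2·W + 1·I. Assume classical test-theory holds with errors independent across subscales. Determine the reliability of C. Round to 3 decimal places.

Var(C) = 2²·17.3² + 9.9² + 2·[2·17.3·9.9·0.68] = 1295.17 + 465.854 = 1761.02.
Under uncorrelated errors the observed covariances equal the true-score covariances, so only the own-variance terms attenuate.
True-score variance = [2²·17.3²·0.69 + 9.9²·0.88] + 465.854 = 912.289 + 465.854 = 1378.14.
Reliability = 1378.14 / 1761.02 = 0.783.

0.783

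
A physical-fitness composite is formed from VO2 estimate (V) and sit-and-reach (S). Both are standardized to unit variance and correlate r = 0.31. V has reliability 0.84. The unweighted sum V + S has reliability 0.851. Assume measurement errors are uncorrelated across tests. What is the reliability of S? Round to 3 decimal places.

Var(V+S) = 2 + 2·0.31 = 2.620.
True-score variance = ρ_V + ρ_S + 2·0.31, so 0.851 = (0.84 + ρ_S + 0.62) / 2.620.
ρ_S = 0.851·2.620 − 0.84 − 0.62 = 0.770.

0.770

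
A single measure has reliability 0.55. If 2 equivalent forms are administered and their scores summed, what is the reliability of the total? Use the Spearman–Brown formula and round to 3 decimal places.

ρ_k = kρ / (1 + (k−1)ρ) = 2·0.55 / (1 + 1·0.55) = 1.100 / 1.550 = 0.710.

0.710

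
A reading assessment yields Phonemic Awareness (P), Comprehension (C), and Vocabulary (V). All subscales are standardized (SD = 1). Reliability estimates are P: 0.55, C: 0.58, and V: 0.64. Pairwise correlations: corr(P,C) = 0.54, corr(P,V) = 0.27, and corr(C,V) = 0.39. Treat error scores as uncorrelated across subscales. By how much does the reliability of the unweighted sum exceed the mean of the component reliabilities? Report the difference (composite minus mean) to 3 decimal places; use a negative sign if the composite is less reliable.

0.182

Var(sum) = 3 + 2.4 = 5.4; true-score variance = 1.77 + 2.4 = 4.17; composite reliability = 0.7722.
Mean component reliability = 0.5900.
Difference = 0.7722 − 0.5900 = 0.182.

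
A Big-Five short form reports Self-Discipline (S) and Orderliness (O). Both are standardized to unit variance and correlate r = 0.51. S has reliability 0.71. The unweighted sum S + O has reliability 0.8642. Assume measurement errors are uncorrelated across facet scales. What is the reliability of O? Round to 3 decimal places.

Var(S+O) = 2 + 2·0.51 = 3.020.
True-score variance = ρ_S + ρ_O + 2·0.51, so 0.8642 = (0.71 + ρ_O + 1.02) / 3.020.
ρ_O = 0.8642·3.020 − 0.71 − 1.02 = 0.880.

0.880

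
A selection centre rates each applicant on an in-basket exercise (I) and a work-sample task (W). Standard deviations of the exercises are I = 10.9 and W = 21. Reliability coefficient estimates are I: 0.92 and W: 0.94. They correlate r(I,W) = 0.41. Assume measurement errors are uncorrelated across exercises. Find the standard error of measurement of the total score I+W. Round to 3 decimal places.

5.997

Var(total) = 559.81 + 187.698 = 747.508.
True-score variance = 523.845 + 187.698 = 711.543, so reliability = 0.9519.
Error variance = 747.508 − 711.543 = 35.9648; SEM = √35.9648 = 5.997.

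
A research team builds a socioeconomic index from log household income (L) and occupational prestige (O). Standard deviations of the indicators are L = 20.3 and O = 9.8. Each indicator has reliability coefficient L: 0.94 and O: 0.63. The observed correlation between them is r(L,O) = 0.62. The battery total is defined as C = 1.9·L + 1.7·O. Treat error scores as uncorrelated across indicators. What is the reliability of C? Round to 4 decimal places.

Var(C) = 1.9²·20.3² + 1.7²·9.8² + 2·[3.23·20.3·9.8·0.62] = 1765.2 + 796.794 = 2561.99.
Because errors are independent across components, Cov(Tᵢ,Tⱼ) = Cov(Xᵢ,Xⱼ); the off-diagonal part of the true-score variance is the same as above.
True-score variance = [1.9²·20.3²·0.94 + 1.7²·9.8²·0.63] + 796.794 = 1573.25 + 796.794 = 2370.04.
Reliability = 2370.04 / 2561.99 = 0.9251.

0.9251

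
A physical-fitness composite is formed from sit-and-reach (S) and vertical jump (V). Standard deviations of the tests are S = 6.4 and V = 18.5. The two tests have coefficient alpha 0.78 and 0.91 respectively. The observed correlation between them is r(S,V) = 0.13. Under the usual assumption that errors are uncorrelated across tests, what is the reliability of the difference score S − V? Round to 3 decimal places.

Var(S−V) = 6.4² + 18.5² − 2·6.4·18.5·0.13 = 383.21 − 30.784 = 352.426.
With uncorrelated errors the cross-covariances are all true-score covariance, so they carry over unchanged; only the diagonal terms shrink to ρᵢσᵢ².
True-score variance = [6.4²·0.78 + 18.5²·0.91] − 30.784 = 343.396 − 30.784 = 312.612.
Reliability = 312.612 / 352.426 = 0.887.

0.887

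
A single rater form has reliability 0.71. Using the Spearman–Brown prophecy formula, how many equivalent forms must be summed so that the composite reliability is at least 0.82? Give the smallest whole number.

2

k ≥ ρ*(1−ρ₁)/(ρ₁(1−ρ*)) = 0.82·0.29 / (0.71·0.18) = 1.861.
Smallest integer k = 2.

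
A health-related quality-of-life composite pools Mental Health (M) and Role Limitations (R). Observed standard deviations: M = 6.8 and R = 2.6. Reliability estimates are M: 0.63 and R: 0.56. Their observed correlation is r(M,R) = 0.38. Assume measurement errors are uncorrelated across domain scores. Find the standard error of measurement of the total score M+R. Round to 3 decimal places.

Var(total) = 53 + 13.4368 = 66.4368.
True-score variance = 32.9168 + 13.4368 = 46.3536, so reliability = 0.6977.
Error variance = 66.4368 − 46.3536 = 20.0832; SEM = √20.0832 = 4.481.

4.481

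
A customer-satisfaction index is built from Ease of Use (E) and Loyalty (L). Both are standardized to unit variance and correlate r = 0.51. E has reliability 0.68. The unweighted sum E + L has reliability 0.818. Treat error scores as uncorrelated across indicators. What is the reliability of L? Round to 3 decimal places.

Var(E+L) = 2 + 2·0.51 = 3.020.
True-score variance = ρ_E + ρ_L + 2·0.51, so 0.818 = (0.68 + ρ_L + 1.02) / 3.020.
ρ_L = 0.818·3.020 − 0.68 − 1.02 = 0.770.

0.770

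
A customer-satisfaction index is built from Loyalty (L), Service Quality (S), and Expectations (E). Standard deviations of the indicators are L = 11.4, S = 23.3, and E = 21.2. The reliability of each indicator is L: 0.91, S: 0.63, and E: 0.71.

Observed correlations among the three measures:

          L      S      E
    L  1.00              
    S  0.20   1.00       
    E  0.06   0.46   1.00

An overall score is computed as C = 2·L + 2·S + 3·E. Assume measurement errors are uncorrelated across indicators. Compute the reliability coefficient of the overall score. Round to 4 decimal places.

0.7989

Var(C) = 2²·11.4² + 2²·23.3² + 3²·21.2² + 2·[4·11.4·23.3·0.20 + 6·11.4·21.2·0.06 + 6·23.3·21.2·0.46] = 6736.36 + 3325.66 = 10062.
Under uncorrelated errors the observed covariances equal the true-score covariances, so only the own-variance terms attenuate.
True-score variance = [2²·11.4²·0.91 + 2²·23.3²·0.63 + 3²·21.2²·0.71] + 3325.66 = 4713.06 + 3325.66 = 8038.72.
Reliability = 8038.72 / 10062 = 0.7989.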